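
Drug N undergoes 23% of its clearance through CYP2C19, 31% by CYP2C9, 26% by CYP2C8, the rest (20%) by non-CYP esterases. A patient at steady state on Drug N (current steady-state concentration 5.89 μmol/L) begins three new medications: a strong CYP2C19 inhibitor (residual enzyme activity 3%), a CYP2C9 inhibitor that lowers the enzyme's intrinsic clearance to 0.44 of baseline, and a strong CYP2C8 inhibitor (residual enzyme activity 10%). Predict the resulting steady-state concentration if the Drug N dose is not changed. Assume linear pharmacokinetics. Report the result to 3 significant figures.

15.9 μmol/L

CYP2C19: 0.23 × 0.03 = 0.0069
CYP2C9: 0.31 × 0.44 = 0.1364
CYP2C8: 0.26 × 0.1 = 0.026
Other: 0.2 (unchanged)
New clearance relative to baseline: 0.0069 + 0.1364 + 0.026 + 0.2 = 0.3693.
Steady-state concentration ∝ 1/CL: new value = 5.89 / 0.3693 = 15.9 μmol/L.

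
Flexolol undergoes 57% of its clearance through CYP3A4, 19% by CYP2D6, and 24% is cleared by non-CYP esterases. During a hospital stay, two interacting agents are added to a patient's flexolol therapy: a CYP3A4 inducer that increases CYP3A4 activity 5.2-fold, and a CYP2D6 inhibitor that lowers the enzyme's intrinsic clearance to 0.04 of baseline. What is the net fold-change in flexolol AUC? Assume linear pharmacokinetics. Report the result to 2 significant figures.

CYP3A4: 0.57 × 5.2 = 2.964
CYP2D6: 0.19 × 0.04 = 0.0076
Other: 0.24 (unchanged)
Relative clearance = 2.964 + 0.0076 + 0.24 = 3.2116.
Net AUC ratio = 1 / 3.2116 = 0.31.

0.31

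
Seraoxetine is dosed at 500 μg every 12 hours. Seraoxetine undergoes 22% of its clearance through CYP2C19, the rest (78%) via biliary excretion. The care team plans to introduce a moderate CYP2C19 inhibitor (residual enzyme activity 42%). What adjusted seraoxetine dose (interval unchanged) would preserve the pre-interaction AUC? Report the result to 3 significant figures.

436 μg

The CYP2C19 pathway (22% of clearance) drops to 0.42× activity: 0.22 × 0.42 = 0.0924.
The remaining 78% of clearance is unaffected.
CL_new/CL_old = 0.0924 + 0.78 = 0.8724.
To maintain the same steady-state level, dose must scale with clearance: new dose = 500 × 0.8724 = 436 μg.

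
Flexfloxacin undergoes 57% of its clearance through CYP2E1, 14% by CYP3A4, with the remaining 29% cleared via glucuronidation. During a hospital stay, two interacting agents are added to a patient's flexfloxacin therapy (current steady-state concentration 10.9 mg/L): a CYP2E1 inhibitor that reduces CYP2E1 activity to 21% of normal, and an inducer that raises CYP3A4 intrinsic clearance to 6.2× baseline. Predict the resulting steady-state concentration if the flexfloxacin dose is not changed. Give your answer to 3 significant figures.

8.53 mg/L

The CYP2E1 pathway (57% of clearance) falls to 0.21× activity: 0.57 × 0.21 = 0.1197.
The CYP3A4 pathway (14% of clearance) increases to 6.2× activity: 0.14 × 6.2 = 0.868.
Non-CYP routes (29%) are unchanged.
CL_new/CL_old = 0.1197 + 0.868 + 0.29 = 1.2777.
Dividing the baseline by the relative clearance: 10.9 / 1.2777 = 8.53 mg/L.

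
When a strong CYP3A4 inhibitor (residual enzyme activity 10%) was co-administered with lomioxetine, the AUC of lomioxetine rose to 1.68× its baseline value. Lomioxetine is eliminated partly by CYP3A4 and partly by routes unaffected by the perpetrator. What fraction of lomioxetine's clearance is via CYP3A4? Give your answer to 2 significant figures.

CL'/CL = 1 / 1.68 = 0.5952
0.1·fm + (1 − fm) = 0.5952
fm = (0.5952 − 1) / (0.1 − 1) = 0.45

0.45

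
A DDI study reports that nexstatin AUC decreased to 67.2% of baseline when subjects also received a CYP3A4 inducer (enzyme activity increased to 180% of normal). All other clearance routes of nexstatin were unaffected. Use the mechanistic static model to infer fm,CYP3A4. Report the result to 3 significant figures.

0.610

Let fm be the CYP3A4 fraction. New clearance relative to baseline = fm × 1.8 + (1 − fm).
AUC ratio = 1 / (new CL fraction), so new CL fraction = 1 / 0.672 = 1.488.
fm × 1.8 + 1 − fm = 1.488  ⇒  fm × (1.8 − 1) = 0.4881  ⇒  fm = 0.610.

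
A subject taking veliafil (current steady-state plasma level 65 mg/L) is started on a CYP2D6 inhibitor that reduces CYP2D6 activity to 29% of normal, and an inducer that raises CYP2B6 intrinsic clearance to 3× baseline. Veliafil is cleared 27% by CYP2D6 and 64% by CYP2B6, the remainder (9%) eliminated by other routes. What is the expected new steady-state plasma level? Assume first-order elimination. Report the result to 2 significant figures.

CYP2D6: 0.27 × 0.29 = 0.0783
CYP2B6: 0.64 × 3 = 1.92
Other: 0.09 (unchanged)
New clearance relative to baseline: 0.0783 + 1.92 + 0.09 = 2.0883.
Dividing the baseline by the relative clearance: 65 / 2.0883 = 31 mg/L.

31 mg/L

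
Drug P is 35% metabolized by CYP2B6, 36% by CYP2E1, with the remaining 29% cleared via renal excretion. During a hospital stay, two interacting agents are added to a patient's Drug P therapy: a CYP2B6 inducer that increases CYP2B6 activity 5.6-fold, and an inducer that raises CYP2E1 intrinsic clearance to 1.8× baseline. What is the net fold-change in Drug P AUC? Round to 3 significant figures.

0.345

CYP2B6: 0.35 × 5.6 = 1.96
CYP2E1: 0.36 × 1.8 = 0.648
Other: 0.29 (unchanged)
CL_new/CL_old = 1.96 + 0.648 + 0.29 = 2.898.
Net AUC ratio = 1 / 2.898 = 0.345.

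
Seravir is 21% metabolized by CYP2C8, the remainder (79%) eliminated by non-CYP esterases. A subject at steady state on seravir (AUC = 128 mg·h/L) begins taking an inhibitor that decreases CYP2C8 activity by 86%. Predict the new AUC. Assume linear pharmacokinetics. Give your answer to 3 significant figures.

156 mg·h/L

CYP2C8: 0.21 × 0.14 = 0.0294
Other: 0.79 (unchanged)
New clearance relative to baseline: 0.0294 + 0.79 = 0.8194.
With dosing unchanged, AUC scales as 1/CL: 128 / 0.8194 = 156 mg·h/L.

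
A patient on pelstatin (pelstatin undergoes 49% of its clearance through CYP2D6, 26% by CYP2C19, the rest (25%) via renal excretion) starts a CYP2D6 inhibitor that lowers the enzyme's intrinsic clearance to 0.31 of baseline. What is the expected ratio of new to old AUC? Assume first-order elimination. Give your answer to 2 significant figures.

1.5

The CYP2D6 pathway (49% of clearance) is reduced to 0.31× activity: 0.49 × 0.31 = 0.1519.
CYP2C19 (26%) and the residual 25% are unaffected.
CL_new/CL_old = 0.1519 + 0.26 + 0.25 = 0.6619.
Since AUC ∝ 1/CL, the ratio is 1 / 0.6619 = 1.5.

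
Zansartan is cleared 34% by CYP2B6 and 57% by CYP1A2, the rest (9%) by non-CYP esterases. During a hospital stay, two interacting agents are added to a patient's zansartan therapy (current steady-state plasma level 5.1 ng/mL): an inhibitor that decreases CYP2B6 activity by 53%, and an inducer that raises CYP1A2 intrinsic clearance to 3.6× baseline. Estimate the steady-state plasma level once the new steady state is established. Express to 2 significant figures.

CYP2B6: 0.34 × 0.47 = 0.1598
CYP1A2: 0.57 × 3.6 = 2.052
Other: 0.09 (unchanged)
Relative clearance = 0.1598 + 2.052 + 0.09 = 2.3018.
Steady-state plasma level ∝ 1/CL: new value = 5.1 / 2.3018 = 2.2 ng/mL.

2.2 ng/mL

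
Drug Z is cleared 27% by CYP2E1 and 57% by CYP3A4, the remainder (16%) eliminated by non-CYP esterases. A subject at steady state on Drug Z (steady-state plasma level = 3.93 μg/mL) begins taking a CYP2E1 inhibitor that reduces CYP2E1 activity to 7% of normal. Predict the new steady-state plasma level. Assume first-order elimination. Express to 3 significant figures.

5.25 μg/mL

CYP2E1: 0.27 × 0.07 = 0.0189
CYP3A4: 0.57 (unchanged)
Other: 0.16 (unchanged)
New clearance relative to baseline: 0.0189 + 0.57 + 0.16 = 0.7489.
With dosing unchanged, steady-state plasma level scales as 1/CL: 3.93 / 0.7489 = 5.25 μg/mL.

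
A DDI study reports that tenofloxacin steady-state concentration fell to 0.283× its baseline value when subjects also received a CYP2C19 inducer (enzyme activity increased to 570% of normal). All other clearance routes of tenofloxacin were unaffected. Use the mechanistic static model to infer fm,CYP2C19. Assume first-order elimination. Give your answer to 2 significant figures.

CL'/CL = 1 / 0.283 = 3.534
5.7·fm + (1 − fm) = 3.534
fm = (3.534 − 1) / (5.7 − 1) = 0.54

0.54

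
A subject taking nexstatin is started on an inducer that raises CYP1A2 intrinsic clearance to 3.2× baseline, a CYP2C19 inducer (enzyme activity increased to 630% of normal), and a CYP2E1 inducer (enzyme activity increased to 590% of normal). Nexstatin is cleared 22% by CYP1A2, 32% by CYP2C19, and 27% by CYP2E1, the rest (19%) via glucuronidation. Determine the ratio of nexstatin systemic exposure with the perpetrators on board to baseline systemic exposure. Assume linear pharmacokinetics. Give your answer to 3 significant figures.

0.222

CYP1A2: 0.22 × 3.2 = 0.704
CYP2C19: 0.32 × 6.3 = 2.016
CYP2E1: 0.27 × 5.9 = 1.593
Other: 0.19 (unchanged)
Relative clearance = 0.704 + 2.016 + 1.593 + 0.19 = 4.503.
Because systemic exposure varies inversely with clearance, the combined effect is 1 / 4.503 = 0.222.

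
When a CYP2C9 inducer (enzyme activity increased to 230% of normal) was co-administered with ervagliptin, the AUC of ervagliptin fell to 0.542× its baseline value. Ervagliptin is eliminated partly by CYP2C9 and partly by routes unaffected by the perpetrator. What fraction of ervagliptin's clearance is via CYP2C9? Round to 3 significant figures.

0.650

Let x = fm,CYP2C9. Because AUC ∝ 1/CL, relative clearance rose to 1/0.542 = 1.845.
Setting x·2.3 + (1 − x) = 1.845 and solving: x = (1.845 − 1)/(2.3 − 1) = 0.650.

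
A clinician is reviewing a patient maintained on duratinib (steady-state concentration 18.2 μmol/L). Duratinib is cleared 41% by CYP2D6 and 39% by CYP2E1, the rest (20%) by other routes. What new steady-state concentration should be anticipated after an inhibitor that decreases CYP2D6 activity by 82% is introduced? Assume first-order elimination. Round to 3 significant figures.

27.4 μmol/L

The CYP2D6 pathway (41% of clearance) is reduced to 0.18× activity: 0.41 × 0.18 = 0.0738.
CYP2E1 (39%) and the residual 20% are unaffected.
Relative clearance = 0.0738 + 0.39 + 0.2 = 0.6638.
With dosing unchanged, steady-state concentration scales as 1/CL: 18.2 / 0.6638 = 27.4 μmol/L.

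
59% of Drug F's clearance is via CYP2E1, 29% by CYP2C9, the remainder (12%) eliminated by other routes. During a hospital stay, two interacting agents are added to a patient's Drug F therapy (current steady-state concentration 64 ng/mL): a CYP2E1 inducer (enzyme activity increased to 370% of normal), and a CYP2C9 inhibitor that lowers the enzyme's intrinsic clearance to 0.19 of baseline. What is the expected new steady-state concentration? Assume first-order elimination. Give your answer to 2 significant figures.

The CYP2E1 pathway (59% of clearance) increases to 3.7× activity: 0.59 × 3.7 = 2.183.
The CYP2C9 pathway (29% of clearance) is reduced to 0.19× activity: 0.29 × 0.19 = 0.0551.
Non-CYP routes (12%) are unchanged.
New clearance relative to baseline: 2.183 + 0.0551 + 0.12 = 2.3581.
Steady-state concentration ∝ 1/CL: new value = 64 / 2.3581 = 27 ng/mL.

27 ng/mL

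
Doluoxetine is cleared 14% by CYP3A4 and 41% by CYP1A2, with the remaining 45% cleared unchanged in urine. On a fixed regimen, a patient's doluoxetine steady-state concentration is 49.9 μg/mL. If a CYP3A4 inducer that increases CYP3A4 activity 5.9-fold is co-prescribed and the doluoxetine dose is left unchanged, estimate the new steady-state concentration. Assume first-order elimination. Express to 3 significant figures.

CYP3A4: 0.14 × 5.9 = 0.826
CYP1A2: 0.41 (unchanged)
Other: 0.45 (unchanged)
CL_new/CL_old = 0.826 + 0.41 + 0.45 = 1.686.
With dosing unchanged, steady-state concentration scales as 1/CL: 49.9 / 1.686 = 29.6 μg/mL.

29.6 μg/mL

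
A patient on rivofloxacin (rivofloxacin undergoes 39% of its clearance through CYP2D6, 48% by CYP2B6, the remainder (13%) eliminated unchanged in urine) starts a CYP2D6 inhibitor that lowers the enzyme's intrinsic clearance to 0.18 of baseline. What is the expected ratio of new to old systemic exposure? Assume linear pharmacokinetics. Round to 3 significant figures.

1.47

The CYP2D6 pathway (39% of clearance) is reduced to 0.18× activity: 0.39 × 0.18 = 0.0702.
CYP2B6 (48%) and the residual 13% are unaffected.
New clearance relative to baseline: 0.0702 + 0.48 + 0.13 = 0.6802.
Systemic exposure ratio = CL_old/CL_new = 1 / 0.6802 = 1.47.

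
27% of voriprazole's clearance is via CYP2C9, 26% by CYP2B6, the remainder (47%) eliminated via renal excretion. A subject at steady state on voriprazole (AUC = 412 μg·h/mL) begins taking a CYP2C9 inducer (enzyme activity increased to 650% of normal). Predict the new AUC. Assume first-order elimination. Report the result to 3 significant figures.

CYP2C9: 0.27 × 6.5 = 1.755
CYP2B6: 0.26 (unchanged)
Other: 0.47 (unchanged)
CL_new/CL_old = 1.755 + 0.26 + 0.47 = 2.485.
New AUC = baseline ÷ relative clearance = 412 / 2.485 = 166 μg·h/mL.

166 μg·h/mL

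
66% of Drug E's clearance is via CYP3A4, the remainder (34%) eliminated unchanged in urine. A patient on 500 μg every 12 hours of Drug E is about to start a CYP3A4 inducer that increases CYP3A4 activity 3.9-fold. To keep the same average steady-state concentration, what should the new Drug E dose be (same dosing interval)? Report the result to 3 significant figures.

1.46 × 10³ μg

CYP3A4: 0.66 × 3.9 = 2.574
Other: 0.34 (unchanged)
CL_new/CL_old = 2.574 + 0.34 = 2.914.
To maintain the same steady-state level, dose must scale with clearance: new dose = 500 × 2.914 = 1.46 × 10³ μg.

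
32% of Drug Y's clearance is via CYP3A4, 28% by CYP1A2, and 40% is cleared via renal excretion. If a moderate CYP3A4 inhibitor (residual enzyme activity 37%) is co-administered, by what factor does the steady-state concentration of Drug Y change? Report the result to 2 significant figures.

1.3

CYP3A4: 0.32 × 0.37 = 0.1184
CYP1A2: 0.28 (unchanged)
Other: 0.4 (unchanged)
New clearance relative to baseline: 0.1184 + 0.28 + 0.4 = 0.7984.
Steady-state concentration ratio = CL_old/CL_new = 1 / 0.7984 = 1.3.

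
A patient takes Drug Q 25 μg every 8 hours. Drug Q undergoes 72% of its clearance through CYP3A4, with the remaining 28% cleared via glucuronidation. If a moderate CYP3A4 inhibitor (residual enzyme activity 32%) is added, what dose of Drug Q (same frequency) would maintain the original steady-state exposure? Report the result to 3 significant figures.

The CYP3A4 pathway (72% of clearance) falls to 0.32× activity: 0.72 × 0.32 = 0.2304.
Non-CYP routes (28%) are unchanged.
Relative clearance = 0.2304 + 0.28 = 0.5104.
Exposure is unchanged when dose changes in proportion to clearance. New dose = 25 μg × 0.5104 = 12.8 μg.

12.8 μg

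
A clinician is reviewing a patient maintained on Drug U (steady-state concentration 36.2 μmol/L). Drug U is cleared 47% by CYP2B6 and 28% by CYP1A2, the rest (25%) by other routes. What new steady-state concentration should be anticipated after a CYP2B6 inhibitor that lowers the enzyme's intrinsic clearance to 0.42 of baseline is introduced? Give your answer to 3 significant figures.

CYP2B6: 0.47 × 0.42 = 0.1974
CYP1A2: 0.28 (unchanged)
Other: 0.25 (unchanged)
CL_new/CL_old = 0.1974 + 0.28 + 0.25 = 0.7274.
With dosing unchanged, steady-state concentration scales as 1/CL: 36.2 / 0.7274 = 49.8 μmol/L.

49.8 μmol/L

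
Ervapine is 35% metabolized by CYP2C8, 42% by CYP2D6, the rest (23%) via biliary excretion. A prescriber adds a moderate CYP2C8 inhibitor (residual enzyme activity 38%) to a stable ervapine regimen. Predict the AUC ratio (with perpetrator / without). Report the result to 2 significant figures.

The CYP2C8 pathway (35% of clearance) drops to 0.38× activity: 0.35 × 0.38 = 0.133.
CYP2D6 (42%) and the residual 23% are unaffected.
New clearance relative to baseline: 0.133 + 0.42 + 0.23 = 0.783.
AUC ratio = CL_old/CL_new = 1 / 0.783 = 1.3.

1.3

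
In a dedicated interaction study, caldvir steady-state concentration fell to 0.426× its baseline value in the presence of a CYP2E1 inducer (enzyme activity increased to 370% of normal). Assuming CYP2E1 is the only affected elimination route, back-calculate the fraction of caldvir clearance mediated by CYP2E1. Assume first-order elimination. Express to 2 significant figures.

CL'/CL = 1 / 0.426 = 2.347
3.7·fm + (1 − fm) = 2.347
fm = (2.347 − 1) / (3.7 − 1) = 0.50

0.50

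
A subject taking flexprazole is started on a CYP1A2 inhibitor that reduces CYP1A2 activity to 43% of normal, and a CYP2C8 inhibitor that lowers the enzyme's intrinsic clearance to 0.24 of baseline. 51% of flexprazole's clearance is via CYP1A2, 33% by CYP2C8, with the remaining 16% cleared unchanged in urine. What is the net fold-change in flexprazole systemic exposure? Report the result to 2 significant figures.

2.2

The CYP1A2 pathway (51% of clearance) is reduced to 0.43× activity: 0.51 × 0.43 = 0.2193.
The CYP2C8 pathway (33% of clearance) falls to 0.24× activity: 0.33 × 0.24 = 0.0792.
The remaining 16% of clearance is unaffected.
Relative clearance = 0.2193 + 0.0792 + 0.16 = 0.4585.
Because systemic exposure varies inversely with clearance, the combined effect is 1 / 0.4585 = 2.2.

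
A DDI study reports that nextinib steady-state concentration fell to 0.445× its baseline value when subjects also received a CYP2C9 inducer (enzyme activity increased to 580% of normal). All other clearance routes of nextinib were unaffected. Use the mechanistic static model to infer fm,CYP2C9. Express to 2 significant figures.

0.26

CL'/CL = 1 / 0.445 = 2.247
5.8·fm + (1 − fm) = 2.247
fm = (2.247 − 1) / (5.8 − 1) = 0.26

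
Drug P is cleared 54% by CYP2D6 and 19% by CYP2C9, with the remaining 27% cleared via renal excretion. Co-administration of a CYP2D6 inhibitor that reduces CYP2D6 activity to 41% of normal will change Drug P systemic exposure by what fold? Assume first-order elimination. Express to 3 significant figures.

The CYP2D6 pathway (54% of clearance) falls to 0.41× activity: 0.54 × 0.41 = 0.2214.
CYP2C9 (19%) and the residual 27% are unaffected.
New clearance relative to baseline: 0.2214 + 0.19 + 0.27 = 0.6814.
Systemic exposure is inversely proportional to clearance, so the fold-change is 1 / 0.6814 = 1.47.

1.47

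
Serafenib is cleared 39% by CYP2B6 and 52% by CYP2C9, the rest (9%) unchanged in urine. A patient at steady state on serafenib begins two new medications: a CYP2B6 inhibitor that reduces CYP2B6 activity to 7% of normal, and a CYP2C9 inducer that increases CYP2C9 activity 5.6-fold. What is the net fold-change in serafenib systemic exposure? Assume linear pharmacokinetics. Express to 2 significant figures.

0.33

CYP2B6: 0.39 × 0.07 = 0.0273
CYP2C9: 0.52 × 5.6 = 2.912
Other: 0.09 (unchanged)
Relative clearance = 0.0273 + 2.912 + 0.09 = 3.0293.
Systemic exposure ∝ 1/CL: fold-change = 1 / 3.0293 = 0.33.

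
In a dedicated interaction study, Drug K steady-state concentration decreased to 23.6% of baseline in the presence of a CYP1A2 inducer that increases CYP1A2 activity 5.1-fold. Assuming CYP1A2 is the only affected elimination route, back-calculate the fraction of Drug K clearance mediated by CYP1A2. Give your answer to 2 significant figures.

0.79

Let fm be the CYP1A2 fraction. New clearance relative to baseline = fm × 5.1 + (1 − fm).
Steady-state concentration ratio = 1 / (new CL fraction), so new CL fraction = 1 / 0.236 = 4.237.
fm × 5.1 + 1 − fm = 4.237  ⇒  fm × (5.1 − 1) = 3.237  ⇒  fm = 0.79.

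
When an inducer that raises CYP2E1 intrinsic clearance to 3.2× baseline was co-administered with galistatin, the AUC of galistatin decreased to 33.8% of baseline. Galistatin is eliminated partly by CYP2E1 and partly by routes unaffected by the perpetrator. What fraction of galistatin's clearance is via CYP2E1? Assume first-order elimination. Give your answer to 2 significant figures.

Call the CYP2E1 fraction fm. After the interaction, CL_new/CL_old = fm × 3.2 + (1 − fm).
AUC ratio = 1 / (new CL fraction), so new CL fraction = 1 / 0.338 = 2.959.
fm × 3.2 + 1 − fm = 2.959  ⇒  fm × (3.2 − 1) = 1.959  ⇒  fm = 0.89.

0.89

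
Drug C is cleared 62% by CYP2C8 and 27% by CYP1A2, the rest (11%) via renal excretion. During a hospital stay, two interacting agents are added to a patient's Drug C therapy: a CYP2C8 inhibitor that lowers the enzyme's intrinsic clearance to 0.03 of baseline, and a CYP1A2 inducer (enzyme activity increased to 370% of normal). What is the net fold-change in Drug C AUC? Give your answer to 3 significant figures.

0.887

CYP2C8: 0.62 × 0.03 = 0.0186
CYP1A2: 0.27 × 3.7 = 0.999
Other: 0.11 (unchanged)
CL_new/CL_old = 0.0186 + 0.999 + 0.11 = 1.1276.
Net AUC ratio = 1 / 1.1276 = 0.887.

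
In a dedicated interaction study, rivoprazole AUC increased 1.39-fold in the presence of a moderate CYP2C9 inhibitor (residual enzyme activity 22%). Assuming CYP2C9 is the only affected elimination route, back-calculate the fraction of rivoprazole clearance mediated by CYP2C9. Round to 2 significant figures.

0.36

CL'/CL = 1 / 1.39 = 0.7194
0.22·fm + (1 − fm) = 0.7194
fm = (0.7194 − 1) / (0.22 − 1) = 0.36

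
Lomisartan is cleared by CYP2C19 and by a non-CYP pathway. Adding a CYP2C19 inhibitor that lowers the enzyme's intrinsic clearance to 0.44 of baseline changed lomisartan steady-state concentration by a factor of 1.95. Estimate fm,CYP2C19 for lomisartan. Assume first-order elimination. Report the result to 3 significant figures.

0.870

Call the CYP2C19 fraction fm. After the interaction, CL_new/CL_old = fm × 0.44 + (1 − fm).
Steady-state concentration ratio = 1 / (new CL fraction), so new CL fraction = 1 / 1.95 = 0.5128.
fm × 0.44 + 1 − fm = 0.5128  ⇒  fm × (0.44 − 1) = −0.4872  ⇒  fm = 0.870.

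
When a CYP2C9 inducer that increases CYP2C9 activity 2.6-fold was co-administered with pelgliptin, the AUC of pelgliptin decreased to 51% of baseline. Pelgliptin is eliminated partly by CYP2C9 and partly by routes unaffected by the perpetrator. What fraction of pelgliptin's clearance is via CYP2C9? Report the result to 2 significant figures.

Let x = fm,CYP2C9. Because AUC ∝ 1/CL, relative clearance rose to 1/0.510 = 1.961.
Only the CYP2C9 route changed, so 1.961 = x·2.6 + (1 − x), giving x = 0.60.

0.60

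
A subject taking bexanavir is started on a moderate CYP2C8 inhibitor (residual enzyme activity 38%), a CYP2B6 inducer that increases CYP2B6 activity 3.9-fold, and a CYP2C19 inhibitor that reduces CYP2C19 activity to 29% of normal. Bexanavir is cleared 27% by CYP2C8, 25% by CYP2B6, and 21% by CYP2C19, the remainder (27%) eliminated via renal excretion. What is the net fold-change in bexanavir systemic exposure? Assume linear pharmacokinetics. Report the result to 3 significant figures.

0.710

The CYP2C8 pathway (27% of clearance) drops to 0.38× activity: 0.27 × 0.38 = 0.1026.
The CYP2B6 pathway (25% of clearance) increases to 3.9× activity: 0.25 × 3.9 = 0.975.
The CYP2C19 pathway (21% of clearance) drops to 0.29× activity: 0.21 × 0.29 = 0.0609.
The remaining 27% of clearance is unaffected.
New clearance relative to baseline: 0.1026 + 0.975 + 0.0609 + 0.27 = 1.4085.
Net systemic exposure ratio = 1 / 1.4085 = 0.710.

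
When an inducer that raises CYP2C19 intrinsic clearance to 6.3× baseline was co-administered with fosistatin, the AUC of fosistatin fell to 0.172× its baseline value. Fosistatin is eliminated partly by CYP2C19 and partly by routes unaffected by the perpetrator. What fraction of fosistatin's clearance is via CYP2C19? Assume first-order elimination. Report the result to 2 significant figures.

0.91

CL'/CL = 1 / 0.172 = 5.814
6.3·fm + (1 − fm) = 5.814
fm = (5.814 − 1) / (6.3 − 1) = 0.91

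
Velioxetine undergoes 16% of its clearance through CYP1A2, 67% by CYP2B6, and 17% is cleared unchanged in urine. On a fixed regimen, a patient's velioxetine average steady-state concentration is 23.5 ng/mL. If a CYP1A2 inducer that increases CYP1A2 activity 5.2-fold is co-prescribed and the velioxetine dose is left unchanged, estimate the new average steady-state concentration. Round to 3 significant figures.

The CYP1A2 pathway (16% of clearance) is boosted to 5.2× activity: 0.16 × 5.2 = 0.832.
CYP2B6 (67%) and the residual 17% are unaffected.
CL_new/CL_old = 0.832 + 0.67 + 0.17 = 1.672.
With dosing unchanged, average steady-state concentration scales as 1/CL: 23.5 / 1.672 = 14.1 ng/mL.

14.1 ng/mL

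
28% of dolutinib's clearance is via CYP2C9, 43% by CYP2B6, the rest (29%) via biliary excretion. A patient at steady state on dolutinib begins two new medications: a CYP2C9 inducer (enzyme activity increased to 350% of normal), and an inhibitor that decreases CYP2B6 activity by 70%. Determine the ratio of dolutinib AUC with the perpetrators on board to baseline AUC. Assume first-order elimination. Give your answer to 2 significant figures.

The CYP2C9 pathway (28% of clearance) rises to 3.5× activity: 0.28 × 3.5 = 0.98.
The CYP2B6 pathway (43% of clearance) falls to 0.3× activity: 0.43 × 0.3 = 0.129.
The remaining 29% of clearance is unaffected.
CL_new/CL_old = 0.98 + 0.129 + 0.29 = 1.399.
Because AUC varies inversely with clearance, the combined effect is 1 / 1.399 = 0.71.

0.71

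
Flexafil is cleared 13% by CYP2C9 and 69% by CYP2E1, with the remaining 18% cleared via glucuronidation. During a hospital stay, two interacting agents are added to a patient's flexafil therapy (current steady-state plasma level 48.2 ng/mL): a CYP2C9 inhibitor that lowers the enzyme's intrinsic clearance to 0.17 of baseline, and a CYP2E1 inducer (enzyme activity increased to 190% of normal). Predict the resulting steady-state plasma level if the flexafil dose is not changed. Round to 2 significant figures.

The CYP2C9 pathway (13% of clearance) falls to 0.17× activity: 0.13 × 0.17 = 0.0221.
The CYP2E1 pathway (69% of clearance) increases to 1.9× activity: 0.69 × 1.9 = 1.311.
Non-CYP routes (18%) are unchanged.
Relative clearance = 0.0221 + 1.311 + 0.18 = 1.5131.
Steady-state plasma level ∝ 1/CL: new value = 48.2 / 1.5131 = 32 ng/mL.

32 ng/mL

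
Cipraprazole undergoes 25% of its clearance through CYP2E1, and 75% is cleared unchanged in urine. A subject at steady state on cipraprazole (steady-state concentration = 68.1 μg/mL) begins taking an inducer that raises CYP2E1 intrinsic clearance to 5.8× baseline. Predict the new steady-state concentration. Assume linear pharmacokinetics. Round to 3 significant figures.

The CYP2E1 pathway (25% of clearance) rises to 5.8× activity: 0.25 × 5.8 = 1.45.
The remaining 75% of clearance is unaffected.
Relative clearance = 1.45 + 0.75 = 2.2.
Steady-state concentration ∝ 1/CL, so new value = 68.1 / 2.2 = 31.0 μg/mL.

31.0 μg/mL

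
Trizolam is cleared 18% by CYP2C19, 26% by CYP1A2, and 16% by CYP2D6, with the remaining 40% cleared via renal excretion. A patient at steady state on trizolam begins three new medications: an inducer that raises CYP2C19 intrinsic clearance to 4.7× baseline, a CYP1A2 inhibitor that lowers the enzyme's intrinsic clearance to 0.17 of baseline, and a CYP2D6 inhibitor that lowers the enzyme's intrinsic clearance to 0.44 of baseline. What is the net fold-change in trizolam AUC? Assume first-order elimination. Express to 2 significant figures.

The CYP2C19 pathway (18% of clearance) is boosted to 4.7× activity: 0.18 × 4.7 = 0.846.
The CYP1A2 pathway (26% of clearance) is reduced to 0.17× activity: 0.26 × 0.17 = 0.0442.
The CYP2D6 pathway (16% of clearance) falls to 0.44× activity: 0.16 × 0.44 = 0.0704.
The remaining 40% of clearance is unaffected.
CL_new/CL_old = 0.846 + 0.0442 + 0.0704 + 0.4 = 1.3606.
Because AUC varies inversely with clearance, the combined effect is 1 / 1.3606 = 0.73.

0.73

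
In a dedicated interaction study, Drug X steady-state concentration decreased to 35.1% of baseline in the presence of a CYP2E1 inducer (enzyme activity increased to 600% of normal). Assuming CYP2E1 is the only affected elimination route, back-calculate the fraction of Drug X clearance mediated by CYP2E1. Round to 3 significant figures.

CL'/CL = 1 / 0.351 = 2.849
6·fm + (1 − fm) = 2.849
fm = (2.849 − 1) / (6 − 1) = 0.370

0.370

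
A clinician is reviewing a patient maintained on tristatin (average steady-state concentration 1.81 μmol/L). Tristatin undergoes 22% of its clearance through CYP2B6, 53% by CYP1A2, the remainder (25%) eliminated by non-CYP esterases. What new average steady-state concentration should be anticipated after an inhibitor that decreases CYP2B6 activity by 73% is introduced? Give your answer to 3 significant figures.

2.16 μmol/L

The CYP2B6 pathway (22% of clearance) is reduced to 0.27× activity: 0.22 × 0.27 = 0.0594.
CYP1A2 (53%) and the residual 25% are unaffected.
Relative clearance = 0.0594 + 0.53 + 0.25 = 0.8394.
New average steady-state concentration = baseline ÷ relative clearance = 1.81 / 0.8394 = 2.16 μmol/L.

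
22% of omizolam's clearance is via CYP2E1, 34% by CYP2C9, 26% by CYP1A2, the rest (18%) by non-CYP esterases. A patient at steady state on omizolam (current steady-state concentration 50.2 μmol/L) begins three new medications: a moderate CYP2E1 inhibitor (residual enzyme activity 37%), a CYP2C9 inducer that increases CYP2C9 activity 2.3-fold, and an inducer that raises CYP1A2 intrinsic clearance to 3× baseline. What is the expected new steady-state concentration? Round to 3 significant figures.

27.5 μmol/L

The CYP2E1 pathway (22% of clearance) falls to 0.37× activity: 0.22 × 0.37 = 0.0814.
The CYP2C9 pathway (34% of clearance) rises to 2.3× activity: 0.34 × 2.3 = 0.782.
The CYP1A2 pathway (26% of clearance) is boosted to 3× activity: 0.26 × 3 = 0.78.
The remaining 18% of clearance is unaffected.
New clearance relative to baseline: 0.0814 + 0.782 + 0.78 + 0.18 = 1.8234.
Steady-state concentration ∝ 1/CL: new value = 50.2 / 1.8234 = 27.5 μmol/L.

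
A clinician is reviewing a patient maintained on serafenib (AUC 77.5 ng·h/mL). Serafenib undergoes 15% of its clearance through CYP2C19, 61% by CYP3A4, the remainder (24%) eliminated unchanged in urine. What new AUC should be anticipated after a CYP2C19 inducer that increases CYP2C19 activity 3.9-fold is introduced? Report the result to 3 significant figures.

The CYP2C19 pathway (15% of clearance) rises to 3.9× activity: 0.15 × 3.9 = 0.585.
CYP3A4 (61%) and the residual 24% are unaffected.
CL_new/CL_old = 0.585 + 0.61 + 0.24 = 1.435.
New AUC = baseline ÷ relative clearance = 77.5 / 1.435 = 54.0 ng·h/mL.

54.0 ng·h/mL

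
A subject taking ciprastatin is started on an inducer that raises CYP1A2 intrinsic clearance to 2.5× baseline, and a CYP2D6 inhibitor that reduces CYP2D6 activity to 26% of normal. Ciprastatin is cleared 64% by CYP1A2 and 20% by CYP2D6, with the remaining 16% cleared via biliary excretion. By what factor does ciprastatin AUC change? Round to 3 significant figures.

CYP1A2: 0.64 × 2.5 = 1.6
CYP2D6: 0.2 × 0.26 = 0.052
Other: 0.16 (unchanged)
New clearance relative to baseline: 1.6 + 0.052 + 0.16 = 1.812.
Because AUC varies inversely with clearance, the combined effect is 1 / 1.812 = 0.552.

0.552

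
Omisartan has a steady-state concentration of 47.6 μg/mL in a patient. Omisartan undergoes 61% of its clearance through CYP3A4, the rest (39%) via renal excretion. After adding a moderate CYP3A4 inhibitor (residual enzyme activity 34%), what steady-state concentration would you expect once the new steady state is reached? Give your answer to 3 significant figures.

79.7 μg/mL

The CYP3A4 pathway (61% of clearance) falls to 0.34× activity: 0.61 × 0.34 = 0.2074.
Non-CYP routes (39%) are unchanged.
New clearance relative to baseline: 0.2074 + 0.39 = 0.5974.
With dosing unchanged, steady-state concentration scales as 1/CL: 47.6 / 0.5974 = 79.7 μg/mL.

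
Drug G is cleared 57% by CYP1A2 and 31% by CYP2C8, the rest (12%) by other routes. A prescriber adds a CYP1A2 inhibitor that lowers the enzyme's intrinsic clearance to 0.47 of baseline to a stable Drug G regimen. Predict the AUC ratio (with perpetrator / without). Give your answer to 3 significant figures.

The CYP1A2 pathway (57% of clearance) drops to 0.47× activity: 0.57 × 0.47 = 0.2679.
CYP2C8 (31%) and the residual 12% are unaffected.
Relative clearance = 0.2679 + 0.31 + 0.12 = 0.6979.
AUC is inversely proportional to clearance, so the fold-change is 1 / 0.6979 = 1.43.

1.43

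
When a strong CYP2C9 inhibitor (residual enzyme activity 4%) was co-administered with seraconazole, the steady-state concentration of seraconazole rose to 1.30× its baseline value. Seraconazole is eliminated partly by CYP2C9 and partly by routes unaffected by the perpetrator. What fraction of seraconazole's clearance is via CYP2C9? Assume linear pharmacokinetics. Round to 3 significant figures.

0.240

Write x for the fraction cleared via CYP2C9. The observed steady-state concentration change means clearance fell to 1/1.30 = 0.7692 of baseline.
Setting x·0.04 + (1 − x) = 0.7692 and solving: x = (0.7692 − 1)/(0.04 − 1) = 0.240.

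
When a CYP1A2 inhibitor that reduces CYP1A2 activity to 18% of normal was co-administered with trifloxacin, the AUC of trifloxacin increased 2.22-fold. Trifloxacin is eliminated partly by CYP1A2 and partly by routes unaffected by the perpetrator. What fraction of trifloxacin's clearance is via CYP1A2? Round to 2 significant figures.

Call the CYP1A2 fraction fm. After the interaction, CL_new/CL_old = fm × 0.18 + (1 − fm).
AUC ratio = 1 / (new CL fraction), so new CL fraction = 1 / 2.22 = 0.4505.
fm × 0.18 + 1 − fm = 0.4505  ⇒  fm × (0.18 − 1) = −0.5495  ⇒  fm = 0.67.

0.67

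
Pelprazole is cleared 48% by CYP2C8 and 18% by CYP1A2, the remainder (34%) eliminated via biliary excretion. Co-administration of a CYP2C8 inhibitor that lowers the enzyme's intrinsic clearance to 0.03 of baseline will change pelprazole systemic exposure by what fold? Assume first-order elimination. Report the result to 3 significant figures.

The CYP2C8 pathway (48% of clearance) is reduced to 0.03× activity: 0.48 × 0.03 = 0.0144.
CYP1A2 (18%) and the residual 34% are unaffected.
New clearance relative to baseline: 0.0144 + 0.18 + 0.34 = 0.5344.
Since systemic exposure ∝ 1/CL, the ratio is 1 / 0.5344 = 1.87.

1.87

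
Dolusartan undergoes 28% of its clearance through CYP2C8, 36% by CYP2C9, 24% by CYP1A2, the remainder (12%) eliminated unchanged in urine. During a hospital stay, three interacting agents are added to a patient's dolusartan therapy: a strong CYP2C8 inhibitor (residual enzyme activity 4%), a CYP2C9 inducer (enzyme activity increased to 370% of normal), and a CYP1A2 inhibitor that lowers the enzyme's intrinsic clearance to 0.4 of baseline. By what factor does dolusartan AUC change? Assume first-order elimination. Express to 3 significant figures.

0.641

CYP2C8: 0.28 × 0.04 = 0.0112
CYP2C9: 0.36 × 3.7 = 1.332
CYP1A2: 0.24 × 0.4 = 0.096
Other: 0.12 (unchanged)
New clearance relative to baseline: 0.0112 + 1.332 + 0.096 + 0.12 = 1.5592.
Net AUC ratio = 1 / 1.5592 = 0.641.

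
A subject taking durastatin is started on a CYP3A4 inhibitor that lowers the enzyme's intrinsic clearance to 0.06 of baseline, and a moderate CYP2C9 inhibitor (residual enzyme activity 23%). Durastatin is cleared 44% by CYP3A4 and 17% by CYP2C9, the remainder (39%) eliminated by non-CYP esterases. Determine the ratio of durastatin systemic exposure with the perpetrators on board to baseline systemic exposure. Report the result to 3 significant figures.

2.20

The CYP3A4 pathway (44% of clearance) falls to 0.06× activity: 0.44 × 0.06 = 0.0264.
The CYP2C9 pathway (17% of clearance) drops to 0.23× activity: 0.17 × 0.23 = 0.0391.
Non-CYP routes (39%) are unchanged.
CL_new/CL_old = 0.0264 + 0.0391 + 0.39 = 0.4555.
Because systemic exposure varies inversely with clearance, the combined effect is 1 / 0.4555 = 2.20.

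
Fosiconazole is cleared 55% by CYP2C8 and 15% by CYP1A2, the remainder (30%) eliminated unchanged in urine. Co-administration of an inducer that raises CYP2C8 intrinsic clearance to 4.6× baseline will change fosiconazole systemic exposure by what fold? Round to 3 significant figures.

0.336

The CYP2C8 pathway (55% of clearance) is boosted to 4.6× activity: 0.55 × 4.6 = 2.53.
CYP1A2 (15%) and the residual 30% are unaffected.
CL_new/CL_old = 2.53 + 0.15 + 0.3 = 2.98.
Systemic exposure is inversely proportional to clearance, so the fold-change is 1 / 2.98 = 0.336.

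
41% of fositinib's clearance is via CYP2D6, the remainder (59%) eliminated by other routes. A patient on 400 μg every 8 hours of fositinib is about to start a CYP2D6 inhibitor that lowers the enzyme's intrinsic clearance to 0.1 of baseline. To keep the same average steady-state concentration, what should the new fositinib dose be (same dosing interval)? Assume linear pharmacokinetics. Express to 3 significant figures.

The CYP2D6 pathway (41% of clearance) drops to 0.1× activity: 0.41 × 0.1 = 0.041.
The remaining 59% of clearance is unaffected.
CL_new/CL_old = 0.041 + 0.59 = 0.631.
Exposure is unchanged when dose changes in proportion to clearance. New dose = 400 μg × 0.631 = 252 μg.

252 μg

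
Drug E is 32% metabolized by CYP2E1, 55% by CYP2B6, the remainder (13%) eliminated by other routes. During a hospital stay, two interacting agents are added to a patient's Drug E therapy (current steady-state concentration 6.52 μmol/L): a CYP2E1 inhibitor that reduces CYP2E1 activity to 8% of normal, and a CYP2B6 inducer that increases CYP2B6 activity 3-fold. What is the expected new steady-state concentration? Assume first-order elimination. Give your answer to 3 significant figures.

3.61 μmol/L

CYP2E1: 0.32 × 0.08 = 0.0256
CYP2B6: 0.55 × 3 = 1.65
Other: 0.13 (unchanged)
CL_new/CL_old = 0.0256 + 1.65 + 0.13 = 1.8056.
Dividing the baseline by the relative clearance: 6.52 / 1.8056 = 3.61 μmol/L.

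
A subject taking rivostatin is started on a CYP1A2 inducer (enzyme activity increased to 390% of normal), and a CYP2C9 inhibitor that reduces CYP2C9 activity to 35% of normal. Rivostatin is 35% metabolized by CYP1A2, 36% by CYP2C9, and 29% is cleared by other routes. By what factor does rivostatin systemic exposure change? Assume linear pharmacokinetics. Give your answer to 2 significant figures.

CYP1A2: 0.35 × 3.9 = 1.365
CYP2C9: 0.36 × 0.35 = 0.126
Other: 0.29 (unchanged)
Relative clearance = 1.365 + 0.126 + 0.29 = 1.781.
Systemic exposure ∝ 1/CL: fold-change = 1 / 1.781 = 0.56.

0.56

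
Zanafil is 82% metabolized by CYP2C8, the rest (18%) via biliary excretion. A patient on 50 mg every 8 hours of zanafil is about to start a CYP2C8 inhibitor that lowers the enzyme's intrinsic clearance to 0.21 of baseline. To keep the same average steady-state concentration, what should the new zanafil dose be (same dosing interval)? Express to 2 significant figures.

18 mg

The CYP2C8 pathway (82% of clearance) drops to 0.21× activity: 0.82 × 0.21 = 0.1722.
The remaining 18% of clearance is unaffected.
CL_new/CL_old = 0.1722 + 0.18 = 0.3522.
Exposure is unchanged when dose changes in proportion to clearance. New dose = 50 mg × 0.3522 = 18 mg.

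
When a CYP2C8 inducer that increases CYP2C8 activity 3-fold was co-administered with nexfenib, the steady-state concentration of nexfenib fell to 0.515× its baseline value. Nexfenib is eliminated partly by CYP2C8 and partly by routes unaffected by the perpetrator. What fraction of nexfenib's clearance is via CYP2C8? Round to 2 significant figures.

CL'/CL = 1 / 0.515 = 1.942
3·fm + (1 − fm) = 1.942
fm = (1.942 − 1) / (3 − 1) = 0.47

0.47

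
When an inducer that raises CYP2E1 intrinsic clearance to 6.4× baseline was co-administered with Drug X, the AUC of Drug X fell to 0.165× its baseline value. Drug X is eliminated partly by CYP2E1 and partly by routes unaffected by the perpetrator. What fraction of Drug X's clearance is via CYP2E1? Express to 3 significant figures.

0.937

Call the CYP2E1 fraction fm. After the interaction, CL_new/CL_old = fm × 6.4 + (1 − fm).
AUC ratio = 1 / (new CL fraction), so new CL fraction = 1 / 0.165 = 6.061.
fm × 6.4 + 1 − fm = 6.061  ⇒  fm × (6.4 − 1) = 5.061  ⇒  fm = 0.937.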